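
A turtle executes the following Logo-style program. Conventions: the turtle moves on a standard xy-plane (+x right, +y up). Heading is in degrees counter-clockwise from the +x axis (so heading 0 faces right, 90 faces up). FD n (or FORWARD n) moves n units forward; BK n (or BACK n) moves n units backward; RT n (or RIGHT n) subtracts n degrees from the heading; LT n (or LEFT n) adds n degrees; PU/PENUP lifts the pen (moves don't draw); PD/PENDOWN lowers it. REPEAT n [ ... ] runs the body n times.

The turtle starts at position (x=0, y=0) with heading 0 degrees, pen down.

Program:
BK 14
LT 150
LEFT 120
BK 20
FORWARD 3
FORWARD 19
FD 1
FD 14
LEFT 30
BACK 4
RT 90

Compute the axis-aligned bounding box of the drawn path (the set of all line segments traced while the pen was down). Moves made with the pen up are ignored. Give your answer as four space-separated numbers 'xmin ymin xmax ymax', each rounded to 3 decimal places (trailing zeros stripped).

Executing turtle program step by step:
Start: pos=(0,0), heading=0, pen down
BK 14: (0,0) -> (-14,0) [heading=0, draw]
LT 150: heading 0 -> 150
LT 120: heading 150 -> 270
BK 20: (-14,0) -> (-14,20) [heading=270, draw]
FD 3: (-14,20) -> (-14,17) [heading=270, draw]
FD 19: (-14,17) -> (-14,-2) [heading=270, draw]
FD 1: (-14,-2) -> (-14,-3) [heading=270, draw]
FD 14: (-14,-3) -> (-14,-17) [heading=270, draw]
LT 30: heading 270 -> 300
BK 4: (-14,-17) -> (-16,-13.536) [heading=300, draw]
RT 90: heading 300 -> 210
Final: pos=(-16,-13.536), heading=210, 7 segment(s) drawn

Segment endpoints: x in {-16, -14, -14, -14, 0}, y in {-17, -13.536, -3, -2, 0, 17, 20}
xmin=-16, ymin=-17, xmax=0, ymax=20

Answer: -16 -17 0 20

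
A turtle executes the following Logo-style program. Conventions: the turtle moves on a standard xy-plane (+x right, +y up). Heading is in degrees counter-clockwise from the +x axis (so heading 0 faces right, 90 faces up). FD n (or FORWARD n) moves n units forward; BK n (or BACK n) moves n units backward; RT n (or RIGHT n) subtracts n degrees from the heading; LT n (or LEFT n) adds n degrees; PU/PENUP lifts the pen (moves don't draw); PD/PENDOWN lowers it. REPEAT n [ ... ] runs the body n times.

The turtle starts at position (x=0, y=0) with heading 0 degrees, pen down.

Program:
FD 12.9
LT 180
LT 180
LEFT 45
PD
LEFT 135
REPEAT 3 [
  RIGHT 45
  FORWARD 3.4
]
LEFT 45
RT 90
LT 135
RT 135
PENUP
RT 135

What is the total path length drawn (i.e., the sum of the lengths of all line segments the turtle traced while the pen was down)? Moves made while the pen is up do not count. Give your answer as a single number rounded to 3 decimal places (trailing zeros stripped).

Answer: 23.1

Derivation:
Executing turtle program step by step:
Start: pos=(0,0), heading=0, pen down
FD 12.9: (0,0) -> (12.9,0) [heading=0, draw]
LT 180: heading 0 -> 180
LT 180: heading 180 -> 0
LT 45: heading 0 -> 45
PD: pen down
LT 135: heading 45 -> 180
REPEAT 3 [
  -- iteration 1/3 --
  RT 45: heading 180 -> 135
  FD 3.4: (12.9,0) -> (10.496,2.404) [heading=135, draw]
  -- iteration 2/3 --
  RT 45: heading 135 -> 90
  FD 3.4: (10.496,2.404) -> (10.496,5.804) [heading=90, draw]
  -- iteration 3/3 --
  RT 45: heading 90 -> 45
  FD 3.4: (10.496,5.804) -> (12.9,8.208) [heading=45, draw]
]
LT 45: heading 45 -> 90
RT 90: heading 90 -> 0
LT 135: heading 0 -> 135
RT 135: heading 135 -> 0
PU: pen up
RT 135: heading 0 -> 225
Final: pos=(12.9,8.208), heading=225, 4 segment(s) drawn

Segment lengths:
  seg 1: (0,0) -> (12.9,0), length = 12.9
  seg 2: (12.9,0) -> (10.496,2.404), length = 3.4
  seg 3: (10.496,2.404) -> (10.496,5.804), length = 3.4
  seg 4: (10.496,5.804) -> (12.9,8.208), length = 3.4
Total = 23.1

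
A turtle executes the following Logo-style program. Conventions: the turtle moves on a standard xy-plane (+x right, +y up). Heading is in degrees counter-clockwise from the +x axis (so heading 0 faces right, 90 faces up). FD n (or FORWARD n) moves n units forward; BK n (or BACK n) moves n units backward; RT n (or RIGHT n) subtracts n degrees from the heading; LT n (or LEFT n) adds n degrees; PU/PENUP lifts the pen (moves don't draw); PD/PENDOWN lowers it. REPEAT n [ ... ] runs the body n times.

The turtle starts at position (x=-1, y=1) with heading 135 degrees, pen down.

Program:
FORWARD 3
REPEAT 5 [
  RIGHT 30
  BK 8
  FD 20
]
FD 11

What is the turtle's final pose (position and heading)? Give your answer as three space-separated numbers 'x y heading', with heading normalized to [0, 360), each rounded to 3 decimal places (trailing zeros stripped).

Executing turtle program step by step:
Start: pos=(-1,1), heading=135, pen down
FD 3: (-1,1) -> (-3.121,3.121) [heading=135, draw]
REPEAT 5 [
  -- iteration 1/5 --
  RT 30: heading 135 -> 105
  BK 8: (-3.121,3.121) -> (-1.051,-4.606) [heading=105, draw]
  FD 20: (-1.051,-4.606) -> (-6.227,14.712) [heading=105, draw]
  -- iteration 2/5 --
  RT 30: heading 105 -> 75
  BK 8: (-6.227,14.712) -> (-8.298,6.985) [heading=75, draw]
  FD 20: (-8.298,6.985) -> (-3.121,26.304) [heading=75, draw]
  -- iteration 3/5 --
  RT 30: heading 75 -> 45
  BK 8: (-3.121,26.304) -> (-8.778,20.647) [heading=45, draw]
  FD 20: (-8.778,20.647) -> (5.364,34.789) [heading=45, draw]
  -- iteration 4/5 --
  RT 30: heading 45 -> 15
  BK 8: (5.364,34.789) -> (-2.363,32.718) [heading=15, draw]
  FD 20: (-2.363,32.718) -> (16.955,37.895) [heading=15, draw]
  -- iteration 5/5 --
  RT 30: heading 15 -> 345
  BK 8: (16.955,37.895) -> (9.228,39.965) [heading=345, draw]
  FD 20: (9.228,39.965) -> (28.546,34.789) [heading=345, draw]
]
FD 11: (28.546,34.789) -> (39.171,31.942) [heading=345, draw]
Final: pos=(39.171,31.942), heading=345, 12 segment(s) drawn

Answer: 39.171 31.942 345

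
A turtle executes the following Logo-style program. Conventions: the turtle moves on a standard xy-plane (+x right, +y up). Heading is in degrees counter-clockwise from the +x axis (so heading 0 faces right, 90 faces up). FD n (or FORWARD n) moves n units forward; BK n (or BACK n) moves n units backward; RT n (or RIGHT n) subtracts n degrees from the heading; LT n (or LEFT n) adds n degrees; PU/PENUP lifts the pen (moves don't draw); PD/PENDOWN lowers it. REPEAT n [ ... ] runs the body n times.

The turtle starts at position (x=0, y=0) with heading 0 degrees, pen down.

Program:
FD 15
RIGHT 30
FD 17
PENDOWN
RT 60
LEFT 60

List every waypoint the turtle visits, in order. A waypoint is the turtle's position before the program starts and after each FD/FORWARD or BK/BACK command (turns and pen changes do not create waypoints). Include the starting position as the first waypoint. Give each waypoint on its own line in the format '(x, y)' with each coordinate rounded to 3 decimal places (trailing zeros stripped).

Executing turtle program step by step:
Start: pos=(0,0), heading=0, pen down
FD 15: (0,0) -> (15,0) [heading=0, draw]
RT 30: heading 0 -> 330
FD 17: (15,0) -> (29.722,-8.5) [heading=330, draw]
PD: pen down
RT 60: heading 330 -> 270
LT 60: heading 270 -> 330
Final: pos=(29.722,-8.5), heading=330, 2 segment(s) drawn
Waypoints (3 total):
(0, 0)
(15, 0)
(29.722, -8.5)

Answer: (0, 0)
(15, 0)
(29.722, -8.5)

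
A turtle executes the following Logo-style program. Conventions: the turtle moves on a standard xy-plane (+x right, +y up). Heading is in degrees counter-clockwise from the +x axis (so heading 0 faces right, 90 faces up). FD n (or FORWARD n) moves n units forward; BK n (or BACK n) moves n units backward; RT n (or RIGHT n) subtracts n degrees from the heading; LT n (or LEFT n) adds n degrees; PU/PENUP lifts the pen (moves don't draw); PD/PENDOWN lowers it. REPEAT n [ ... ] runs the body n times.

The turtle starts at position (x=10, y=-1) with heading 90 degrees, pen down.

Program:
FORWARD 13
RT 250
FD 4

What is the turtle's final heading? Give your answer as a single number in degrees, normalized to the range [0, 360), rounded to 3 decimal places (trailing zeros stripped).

Answer: 200

Derivation:
Executing turtle program step by step:
Start: pos=(10,-1), heading=90, pen down
FD 13: (10,-1) -> (10,12) [heading=90, draw]
RT 250: heading 90 -> 200
FD 4: (10,12) -> (6.241,10.632) [heading=200, draw]
Final: pos=(6.241,10.632), heading=200, 2 segment(s) drawn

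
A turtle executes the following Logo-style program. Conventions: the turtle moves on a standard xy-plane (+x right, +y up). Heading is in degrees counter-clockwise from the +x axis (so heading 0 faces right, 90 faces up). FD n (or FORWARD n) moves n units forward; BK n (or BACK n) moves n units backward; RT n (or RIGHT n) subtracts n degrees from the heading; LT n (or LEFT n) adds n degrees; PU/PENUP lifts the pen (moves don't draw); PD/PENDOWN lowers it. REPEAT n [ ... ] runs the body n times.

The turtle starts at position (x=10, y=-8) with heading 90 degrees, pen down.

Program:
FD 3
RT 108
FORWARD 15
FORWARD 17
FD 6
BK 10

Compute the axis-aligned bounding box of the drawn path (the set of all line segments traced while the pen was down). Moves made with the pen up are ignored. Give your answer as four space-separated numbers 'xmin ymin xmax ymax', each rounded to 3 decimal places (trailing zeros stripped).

Answer: 10 -16.743 46.14 -5

Derivation:
Executing turtle program step by step:
Start: pos=(10,-8), heading=90, pen down
FD 3: (10,-8) -> (10,-5) [heading=90, draw]
RT 108: heading 90 -> 342
FD 15: (10,-5) -> (24.266,-9.635) [heading=342, draw]
FD 17: (24.266,-9.635) -> (40.434,-14.889) [heading=342, draw]
FD 6: (40.434,-14.889) -> (46.14,-16.743) [heading=342, draw]
BK 10: (46.14,-16.743) -> (36.63,-13.652) [heading=342, draw]
Final: pos=(36.63,-13.652), heading=342, 5 segment(s) drawn

Segment endpoints: x in {10, 24.266, 36.63, 40.434, 46.14}, y in {-16.743, -14.889, -13.652, -9.635, -8, -5}
xmin=10, ymin=-16.743, xmax=46.14, ymax=-5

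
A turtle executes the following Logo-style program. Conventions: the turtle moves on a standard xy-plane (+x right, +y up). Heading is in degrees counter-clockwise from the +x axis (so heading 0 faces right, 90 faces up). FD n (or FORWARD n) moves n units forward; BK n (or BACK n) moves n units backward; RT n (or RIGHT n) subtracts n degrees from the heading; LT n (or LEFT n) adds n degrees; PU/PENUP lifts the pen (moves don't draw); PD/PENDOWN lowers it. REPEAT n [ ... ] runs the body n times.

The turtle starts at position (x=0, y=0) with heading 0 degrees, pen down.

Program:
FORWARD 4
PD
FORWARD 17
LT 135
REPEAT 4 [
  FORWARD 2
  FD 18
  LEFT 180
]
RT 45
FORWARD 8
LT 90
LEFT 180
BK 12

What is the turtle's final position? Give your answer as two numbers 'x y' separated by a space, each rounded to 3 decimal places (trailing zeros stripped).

Executing turtle program step by step:
Start: pos=(0,0), heading=0, pen down
FD 4: (0,0) -> (4,0) [heading=0, draw]
PD: pen down
FD 17: (4,0) -> (21,0) [heading=0, draw]
LT 135: heading 0 -> 135
REPEAT 4 [
  -- iteration 1/4 --
  FD 2: (21,0) -> (19.586,1.414) [heading=135, draw]
  FD 18: (19.586,1.414) -> (6.858,14.142) [heading=135, draw]
  LT 180: heading 135 -> 315
  -- iteration 2/4 --
  FD 2: (6.858,14.142) -> (8.272,12.728) [heading=315, draw]
  FD 18: (8.272,12.728) -> (21,0) [heading=315, draw]
  LT 180: heading 315 -> 135
  -- iteration 3/4 --
  FD 2: (21,0) -> (19.586,1.414) [heading=135, draw]
  FD 18: (19.586,1.414) -> (6.858,14.142) [heading=135, draw]
  LT 180: heading 135 -> 315
  -- iteration 4/4 --
  FD 2: (6.858,14.142) -> (8.272,12.728) [heading=315, draw]
  FD 18: (8.272,12.728) -> (21,0) [heading=315, draw]
  LT 180: heading 315 -> 135
]
RT 45: heading 135 -> 90
FD 8: (21,0) -> (21,8) [heading=90, draw]
LT 90: heading 90 -> 180
LT 180: heading 180 -> 0
BK 12: (21,8) -> (9,8) [heading=0, draw]
Final: pos=(9,8), heading=0, 12 segment(s) drawn

Answer: 9 8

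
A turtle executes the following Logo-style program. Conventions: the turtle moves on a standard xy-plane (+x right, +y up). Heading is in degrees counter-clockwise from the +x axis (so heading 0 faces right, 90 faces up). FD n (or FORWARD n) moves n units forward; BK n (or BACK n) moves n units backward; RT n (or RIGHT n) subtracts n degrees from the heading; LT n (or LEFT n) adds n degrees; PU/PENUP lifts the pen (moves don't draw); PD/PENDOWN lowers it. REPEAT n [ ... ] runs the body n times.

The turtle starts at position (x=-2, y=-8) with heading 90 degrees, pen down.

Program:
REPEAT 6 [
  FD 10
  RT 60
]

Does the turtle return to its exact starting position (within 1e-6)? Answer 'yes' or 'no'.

Answer: yes

Derivation:
Executing turtle program step by step:
Start: pos=(-2,-8), heading=90, pen down
REPEAT 6 [
  -- iteration 1/6 --
  FD 10: (-2,-8) -> (-2,2) [heading=90, draw]
  RT 60: heading 90 -> 30
  -- iteration 2/6 --
  FD 10: (-2,2) -> (6.66,7) [heading=30, draw]
  RT 60: heading 30 -> 330
  -- iteration 3/6 --
  FD 10: (6.66,7) -> (15.321,2) [heading=330, draw]
  RT 60: heading 330 -> 270
  -- iteration 4/6 --
  FD 10: (15.321,2) -> (15.321,-8) [heading=270, draw]
  RT 60: heading 270 -> 210
  -- iteration 5/6 --
  FD 10: (15.321,-8) -> (6.66,-13) [heading=210, draw]
  RT 60: heading 210 -> 150
  -- iteration 6/6 --
  FD 10: (6.66,-13) -> (-2,-8) [heading=150, draw]
  RT 60: heading 150 -> 90
]
Final: pos=(-2,-8), heading=90, 6 segment(s) drawn

Start position: (-2, -8)
Final position: (-2, -8)
Distance = 0; < 1e-6 -> CLOSED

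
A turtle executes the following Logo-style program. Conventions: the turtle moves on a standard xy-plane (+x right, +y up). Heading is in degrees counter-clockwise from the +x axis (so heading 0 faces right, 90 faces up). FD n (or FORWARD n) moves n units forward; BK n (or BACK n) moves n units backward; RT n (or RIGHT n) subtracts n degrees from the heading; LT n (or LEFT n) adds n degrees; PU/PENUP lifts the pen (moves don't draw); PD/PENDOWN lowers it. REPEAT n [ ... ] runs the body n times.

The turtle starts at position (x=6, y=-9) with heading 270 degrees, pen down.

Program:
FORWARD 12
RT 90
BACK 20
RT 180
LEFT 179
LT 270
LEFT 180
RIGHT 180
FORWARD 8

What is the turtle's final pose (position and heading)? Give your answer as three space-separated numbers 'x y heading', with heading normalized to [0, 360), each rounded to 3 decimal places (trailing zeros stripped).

Answer: 26.14 -13.001 89

Derivation:
Executing turtle program step by step:
Start: pos=(6,-9), heading=270, pen down
FD 12: (6,-9) -> (6,-21) [heading=270, draw]
RT 90: heading 270 -> 180
BK 20: (6,-21) -> (26,-21) [heading=180, draw]
RT 180: heading 180 -> 0
LT 179: heading 0 -> 179
LT 270: heading 179 -> 89
LT 180: heading 89 -> 269
RT 180: heading 269 -> 89
FD 8: (26,-21) -> (26.14,-13.001) [heading=89, draw]
Final: pos=(26.14,-13.001), heading=89, 3 segment(s) drawn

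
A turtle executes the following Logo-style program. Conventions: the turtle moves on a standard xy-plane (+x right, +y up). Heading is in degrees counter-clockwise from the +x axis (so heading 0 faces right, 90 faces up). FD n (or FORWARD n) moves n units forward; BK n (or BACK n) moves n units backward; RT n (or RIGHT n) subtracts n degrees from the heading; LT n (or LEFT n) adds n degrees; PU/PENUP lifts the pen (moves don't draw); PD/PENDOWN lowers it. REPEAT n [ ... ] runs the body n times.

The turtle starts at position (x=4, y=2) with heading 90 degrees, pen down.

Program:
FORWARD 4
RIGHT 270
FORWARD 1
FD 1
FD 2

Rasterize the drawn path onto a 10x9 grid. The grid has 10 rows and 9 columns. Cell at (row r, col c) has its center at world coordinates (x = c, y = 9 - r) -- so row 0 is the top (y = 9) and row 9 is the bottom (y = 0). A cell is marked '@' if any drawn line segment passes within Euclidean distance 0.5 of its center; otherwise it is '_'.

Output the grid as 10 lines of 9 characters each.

Segment 0: (4,2) -> (4,6)
Segment 1: (4,6) -> (3,6)
Segment 2: (3,6) -> (2,6)
Segment 3: (2,6) -> (0,6)

Answer: _________
_________
_________
@@@@@____
____@____
____@____
____@____
____@____
_________
_________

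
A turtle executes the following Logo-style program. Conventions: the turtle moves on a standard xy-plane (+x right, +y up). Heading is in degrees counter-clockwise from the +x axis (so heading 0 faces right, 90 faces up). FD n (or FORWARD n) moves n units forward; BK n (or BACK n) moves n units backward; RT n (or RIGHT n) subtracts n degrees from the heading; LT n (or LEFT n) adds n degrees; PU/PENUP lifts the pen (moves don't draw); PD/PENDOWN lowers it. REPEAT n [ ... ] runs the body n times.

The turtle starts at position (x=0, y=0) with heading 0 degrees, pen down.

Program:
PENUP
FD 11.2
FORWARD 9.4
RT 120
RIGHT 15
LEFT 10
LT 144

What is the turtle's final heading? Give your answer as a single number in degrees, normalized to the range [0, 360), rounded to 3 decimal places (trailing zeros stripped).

Executing turtle program step by step:
Start: pos=(0,0), heading=0, pen down
PU: pen up
FD 11.2: (0,0) -> (11.2,0) [heading=0, move]
FD 9.4: (11.2,0) -> (20.6,0) [heading=0, move]
RT 120: heading 0 -> 240
RT 15: heading 240 -> 225
LT 10: heading 225 -> 235
LT 144: heading 235 -> 19
Final: pos=(20.6,0), heading=19, 0 segment(s) drawn

Answer: 19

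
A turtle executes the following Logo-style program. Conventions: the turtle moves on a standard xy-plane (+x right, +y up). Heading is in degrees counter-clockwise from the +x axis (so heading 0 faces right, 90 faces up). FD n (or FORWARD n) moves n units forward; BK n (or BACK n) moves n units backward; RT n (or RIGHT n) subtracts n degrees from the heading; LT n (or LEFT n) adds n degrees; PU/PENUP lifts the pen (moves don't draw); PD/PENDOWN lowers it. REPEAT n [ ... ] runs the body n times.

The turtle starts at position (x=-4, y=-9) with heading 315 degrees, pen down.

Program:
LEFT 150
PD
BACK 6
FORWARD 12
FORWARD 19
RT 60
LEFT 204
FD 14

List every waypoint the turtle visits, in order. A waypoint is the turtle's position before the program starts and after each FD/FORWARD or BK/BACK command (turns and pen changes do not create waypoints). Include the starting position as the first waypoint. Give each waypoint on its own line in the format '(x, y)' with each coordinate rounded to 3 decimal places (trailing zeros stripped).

Answer: (-4, -9)
(-2.447, -14.796)
(-5.553, -3.204)
(-10.47, 15.148)
(-15.488, 2.078)

Derivation:
Executing turtle program step by step:
Start: pos=(-4,-9), heading=315, pen down
LT 150: heading 315 -> 105
PD: pen down
BK 6: (-4,-9) -> (-2.447,-14.796) [heading=105, draw]
FD 12: (-2.447,-14.796) -> (-5.553,-3.204) [heading=105, draw]
FD 19: (-5.553,-3.204) -> (-10.47,15.148) [heading=105, draw]
RT 60: heading 105 -> 45
LT 204: heading 45 -> 249
FD 14: (-10.47,15.148) -> (-15.488,2.078) [heading=249, draw]
Final: pos=(-15.488,2.078), heading=249, 4 segment(s) drawn
Waypoints (5 total):
(-4, -9)
(-2.447, -14.796)
(-5.553, -3.204)
(-10.47, 15.148)
(-15.488, 2.078)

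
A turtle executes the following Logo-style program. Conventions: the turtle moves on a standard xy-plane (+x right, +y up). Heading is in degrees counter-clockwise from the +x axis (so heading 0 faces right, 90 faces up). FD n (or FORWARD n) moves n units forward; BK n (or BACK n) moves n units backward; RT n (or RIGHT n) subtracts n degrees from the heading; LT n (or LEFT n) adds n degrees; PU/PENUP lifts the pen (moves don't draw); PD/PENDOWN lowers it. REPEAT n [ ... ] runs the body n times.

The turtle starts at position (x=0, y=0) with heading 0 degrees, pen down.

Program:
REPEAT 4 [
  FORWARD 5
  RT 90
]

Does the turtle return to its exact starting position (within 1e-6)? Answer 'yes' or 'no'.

Executing turtle program step by step:
Start: pos=(0,0), heading=0, pen down
REPEAT 4 [
  -- iteration 1/4 --
  FD 5: (0,0) -> (5,0) [heading=0, draw]
  RT 90: heading 0 -> 270
  -- iteration 2/4 --
  FD 5: (5,0) -> (5,-5) [heading=270, draw]
  RT 90: heading 270 -> 180
  -- iteration 3/4 --
  FD 5: (5,-5) -> (0,-5) [heading=180, draw]
  RT 90: heading 180 -> 90
  -- iteration 4/4 --
  FD 5: (0,-5) -> (0,0) [heading=90, draw]
  RT 90: heading 90 -> 0
]
Final: pos=(0,0), heading=0, 4 segment(s) drawn

Start position: (0, 0)
Final position: (0, 0)
Distance = 0; < 1e-6 -> CLOSED

Answer: yes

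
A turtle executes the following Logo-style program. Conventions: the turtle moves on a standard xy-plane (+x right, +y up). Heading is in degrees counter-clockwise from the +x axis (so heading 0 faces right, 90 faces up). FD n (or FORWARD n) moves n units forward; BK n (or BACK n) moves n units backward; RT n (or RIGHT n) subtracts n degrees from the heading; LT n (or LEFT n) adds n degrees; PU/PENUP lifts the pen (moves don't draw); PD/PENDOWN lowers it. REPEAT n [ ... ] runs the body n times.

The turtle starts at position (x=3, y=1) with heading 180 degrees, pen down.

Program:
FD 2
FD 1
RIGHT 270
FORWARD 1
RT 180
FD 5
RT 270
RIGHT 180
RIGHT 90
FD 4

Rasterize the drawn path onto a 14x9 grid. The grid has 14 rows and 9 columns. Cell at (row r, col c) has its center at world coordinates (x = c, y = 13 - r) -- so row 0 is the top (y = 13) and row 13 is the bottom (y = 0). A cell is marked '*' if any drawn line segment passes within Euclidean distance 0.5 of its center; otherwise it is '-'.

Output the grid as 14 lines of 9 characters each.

Answer: ---------
---------
---------
---------
---------
---------
---------
---------
*--------
*--------
*--------
*--------
****-----
*--------

Derivation:
Segment 0: (3,1) -> (1,1)
Segment 1: (1,1) -> (0,1)
Segment 2: (0,1) -> (0,0)
Segment 3: (0,0) -> (-0,5)
Segment 4: (-0,5) -> (0,1)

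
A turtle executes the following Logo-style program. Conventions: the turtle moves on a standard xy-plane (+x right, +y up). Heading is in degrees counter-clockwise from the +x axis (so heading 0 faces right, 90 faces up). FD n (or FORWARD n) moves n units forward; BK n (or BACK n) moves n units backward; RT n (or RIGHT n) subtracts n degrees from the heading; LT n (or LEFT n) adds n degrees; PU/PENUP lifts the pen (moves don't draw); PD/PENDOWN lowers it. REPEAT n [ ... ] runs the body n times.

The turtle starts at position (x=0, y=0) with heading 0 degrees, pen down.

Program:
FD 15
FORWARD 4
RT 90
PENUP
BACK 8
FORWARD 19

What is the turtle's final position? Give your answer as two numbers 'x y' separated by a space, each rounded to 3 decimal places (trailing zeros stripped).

Answer: 19 -11

Derivation:
Executing turtle program step by step:
Start: pos=(0,0), heading=0, pen down
FD 15: (0,0) -> (15,0) [heading=0, draw]
FD 4: (15,0) -> (19,0) [heading=0, draw]
RT 90: heading 0 -> 270
PU: pen up
BK 8: (19,0) -> (19,8) [heading=270, move]
FD 19: (19,8) -> (19,-11) [heading=270, move]
Final: pos=(19,-11), heading=270, 2 segment(s) drawn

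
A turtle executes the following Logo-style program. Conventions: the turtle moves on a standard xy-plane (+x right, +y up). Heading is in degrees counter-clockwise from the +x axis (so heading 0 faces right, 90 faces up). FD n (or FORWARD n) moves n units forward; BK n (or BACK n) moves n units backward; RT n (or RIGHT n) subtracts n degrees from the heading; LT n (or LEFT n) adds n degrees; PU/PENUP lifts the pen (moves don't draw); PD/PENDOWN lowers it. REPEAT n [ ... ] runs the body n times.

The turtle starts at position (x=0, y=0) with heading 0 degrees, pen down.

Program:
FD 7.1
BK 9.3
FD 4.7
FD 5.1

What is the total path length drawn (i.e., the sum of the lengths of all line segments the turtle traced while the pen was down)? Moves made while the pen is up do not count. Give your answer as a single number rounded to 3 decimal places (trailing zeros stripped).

Answer: 26.2

Derivation:
Executing turtle program step by step:
Start: pos=(0,0), heading=0, pen down
FD 7.1: (0,0) -> (7.1,0) [heading=0, draw]
BK 9.3: (7.1,0) -> (-2.2,0) [heading=0, draw]
FD 4.7: (-2.2,0) -> (2.5,0) [heading=0, draw]
FD 5.1: (2.5,0) -> (7.6,0) [heading=0, draw]
Final: pos=(7.6,0), heading=0, 4 segment(s) drawn

Segment lengths:
  seg 1: (0,0) -> (7.1,0), length = 7.1
  seg 2: (7.1,0) -> (-2.2,0), length = 9.3
  seg 3: (-2.2,0) -> (2.5,0), length = 4.7
  seg 4: (2.5,0) -> (7.6,0), length = 5.1
Total = 26.2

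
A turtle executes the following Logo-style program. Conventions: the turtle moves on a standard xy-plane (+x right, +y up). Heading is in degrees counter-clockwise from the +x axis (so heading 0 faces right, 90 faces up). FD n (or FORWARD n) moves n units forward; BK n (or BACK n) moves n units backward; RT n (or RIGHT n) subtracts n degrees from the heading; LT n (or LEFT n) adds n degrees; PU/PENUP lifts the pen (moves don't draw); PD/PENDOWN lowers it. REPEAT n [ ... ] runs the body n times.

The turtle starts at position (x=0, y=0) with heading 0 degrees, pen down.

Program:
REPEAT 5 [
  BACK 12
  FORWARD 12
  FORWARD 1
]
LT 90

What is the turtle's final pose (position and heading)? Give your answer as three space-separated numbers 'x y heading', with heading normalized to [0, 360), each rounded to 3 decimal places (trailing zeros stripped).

Answer: 5 0 90

Derivation:
Executing turtle program step by step:
Start: pos=(0,0), heading=0, pen down
REPEAT 5 [
  -- iteration 1/5 --
  BK 12: (0,0) -> (-12,0) [heading=0, draw]
  FD 12: (-12,0) -> (0,0) [heading=0, draw]
  FD 1: (0,0) -> (1,0) [heading=0, draw]
  -- iteration 2/5 --
  BK 12: (1,0) -> (-11,0) [heading=0, draw]
  FD 12: (-11,0) -> (1,0) [heading=0, draw]
  FD 1: (1,0) -> (2,0) [heading=0, draw]
  -- iteration 3/5 --
  BK 12: (2,0) -> (-10,0) [heading=0, draw]
  FD 12: (-10,0) -> (2,0) [heading=0, draw]
  FD 1: (2,0) -> (3,0) [heading=0, draw]
  -- iteration 4/5 --
  BK 12: (3,0) -> (-9,0) [heading=0, draw]
  FD 12: (-9,0) -> (3,0) [heading=0, draw]
  FD 1: (3,0) -> (4,0) [heading=0, draw]
  -- iteration 5/5 --
  BK 12: (4,0) -> (-8,0) [heading=0, draw]
  FD 12: (-8,0) -> (4,0) [heading=0, draw]
  FD 1: (4,0) -> (5,0) [heading=0, draw]
]
LT 90: heading 0 -> 90
Final: pos=(5,0), heading=90, 15 segment(s) drawn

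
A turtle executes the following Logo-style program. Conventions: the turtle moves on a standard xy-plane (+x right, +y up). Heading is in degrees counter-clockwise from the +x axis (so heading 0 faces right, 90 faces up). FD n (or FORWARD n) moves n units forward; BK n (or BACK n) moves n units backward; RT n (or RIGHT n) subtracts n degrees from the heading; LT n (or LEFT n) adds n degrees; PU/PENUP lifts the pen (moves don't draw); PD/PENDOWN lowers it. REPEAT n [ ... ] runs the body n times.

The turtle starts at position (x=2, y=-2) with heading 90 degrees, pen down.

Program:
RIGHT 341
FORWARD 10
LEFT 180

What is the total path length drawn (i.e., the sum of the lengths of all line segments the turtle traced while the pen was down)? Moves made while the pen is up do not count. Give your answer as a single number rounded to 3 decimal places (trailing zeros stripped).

Executing turtle program step by step:
Start: pos=(2,-2), heading=90, pen down
RT 341: heading 90 -> 109
FD 10: (2,-2) -> (-1.256,7.455) [heading=109, draw]
LT 180: heading 109 -> 289
Final: pos=(-1.256,7.455), heading=289, 1 segment(s) drawn

Segment lengths:
  seg 1: (2,-2) -> (-1.256,7.455), length = 10
Total = 10

Answer: 10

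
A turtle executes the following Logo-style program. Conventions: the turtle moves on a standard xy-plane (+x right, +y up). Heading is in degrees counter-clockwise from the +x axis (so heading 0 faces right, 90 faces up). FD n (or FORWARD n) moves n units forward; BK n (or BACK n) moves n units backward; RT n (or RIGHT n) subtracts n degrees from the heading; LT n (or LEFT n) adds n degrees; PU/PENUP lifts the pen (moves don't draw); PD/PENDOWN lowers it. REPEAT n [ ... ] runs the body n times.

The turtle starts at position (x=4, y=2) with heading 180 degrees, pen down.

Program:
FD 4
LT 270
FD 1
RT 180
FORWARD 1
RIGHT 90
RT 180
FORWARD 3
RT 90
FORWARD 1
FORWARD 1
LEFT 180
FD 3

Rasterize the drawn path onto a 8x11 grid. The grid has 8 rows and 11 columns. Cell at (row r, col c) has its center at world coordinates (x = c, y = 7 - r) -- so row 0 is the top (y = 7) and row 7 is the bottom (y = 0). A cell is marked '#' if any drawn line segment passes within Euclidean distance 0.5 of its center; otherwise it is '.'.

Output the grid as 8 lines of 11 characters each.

Segment 0: (4,2) -> (0,2)
Segment 1: (0,2) -> (0,3)
Segment 2: (0,3) -> (0,2)
Segment 3: (0,2) -> (3,2)
Segment 4: (3,2) -> (3,1)
Segment 5: (3,1) -> (3,0)
Segment 6: (3,0) -> (3,3)

Answer: ...........
...........
...........
...........
#..#.......
#####......
...#.......
...#.......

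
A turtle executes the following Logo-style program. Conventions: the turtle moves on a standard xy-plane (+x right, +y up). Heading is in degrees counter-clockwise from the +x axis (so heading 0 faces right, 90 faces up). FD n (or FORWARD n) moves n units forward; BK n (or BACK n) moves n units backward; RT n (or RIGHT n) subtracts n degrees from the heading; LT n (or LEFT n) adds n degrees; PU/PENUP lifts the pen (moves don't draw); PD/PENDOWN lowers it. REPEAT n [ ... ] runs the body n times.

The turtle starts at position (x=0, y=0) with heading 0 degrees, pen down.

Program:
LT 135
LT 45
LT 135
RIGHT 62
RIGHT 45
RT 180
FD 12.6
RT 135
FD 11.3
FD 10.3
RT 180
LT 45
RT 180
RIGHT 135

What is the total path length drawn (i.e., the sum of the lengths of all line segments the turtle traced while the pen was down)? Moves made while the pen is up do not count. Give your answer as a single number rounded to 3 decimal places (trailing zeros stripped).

Answer: 34.2

Derivation:
Executing turtle program step by step:
Start: pos=(0,0), heading=0, pen down
LT 135: heading 0 -> 135
LT 45: heading 135 -> 180
LT 135: heading 180 -> 315
RT 62: heading 315 -> 253
RT 45: heading 253 -> 208
RT 180: heading 208 -> 28
FD 12.6: (0,0) -> (11.125,5.915) [heading=28, draw]
RT 135: heading 28 -> 253
FD 11.3: (11.125,5.915) -> (7.821,-4.891) [heading=253, draw]
FD 10.3: (7.821,-4.891) -> (4.81,-14.741) [heading=253, draw]
RT 180: heading 253 -> 73
LT 45: heading 73 -> 118
RT 180: heading 118 -> 298
RT 135: heading 298 -> 163
Final: pos=(4.81,-14.741), heading=163, 3 segment(s) drawn

Segment lengths:
  seg 1: (0,0) -> (11.125,5.915), length = 12.6
  seg 2: (11.125,5.915) -> (7.821,-4.891), length = 11.3
  seg 3: (7.821,-4.891) -> (4.81,-14.741), length = 10.3
Total = 34.2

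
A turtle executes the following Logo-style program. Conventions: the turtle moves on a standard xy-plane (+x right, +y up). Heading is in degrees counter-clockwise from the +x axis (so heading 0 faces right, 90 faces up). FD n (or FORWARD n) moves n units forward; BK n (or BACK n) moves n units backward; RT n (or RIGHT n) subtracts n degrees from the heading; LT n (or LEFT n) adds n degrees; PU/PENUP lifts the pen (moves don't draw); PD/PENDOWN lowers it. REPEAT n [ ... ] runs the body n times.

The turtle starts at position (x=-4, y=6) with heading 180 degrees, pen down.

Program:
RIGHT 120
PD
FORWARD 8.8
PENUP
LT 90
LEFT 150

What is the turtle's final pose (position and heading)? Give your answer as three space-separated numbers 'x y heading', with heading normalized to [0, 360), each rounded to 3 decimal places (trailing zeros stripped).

Answer: 0.4 13.621 300

Derivation:
Executing turtle program step by step:
Start: pos=(-4,6), heading=180, pen down
RT 120: heading 180 -> 60
PD: pen down
FD 8.8: (-4,6) -> (0.4,13.621) [heading=60, draw]
PU: pen up
LT 90: heading 60 -> 150
LT 150: heading 150 -> 300
Final: pos=(0.4,13.621), heading=300, 1 segment(s) drawn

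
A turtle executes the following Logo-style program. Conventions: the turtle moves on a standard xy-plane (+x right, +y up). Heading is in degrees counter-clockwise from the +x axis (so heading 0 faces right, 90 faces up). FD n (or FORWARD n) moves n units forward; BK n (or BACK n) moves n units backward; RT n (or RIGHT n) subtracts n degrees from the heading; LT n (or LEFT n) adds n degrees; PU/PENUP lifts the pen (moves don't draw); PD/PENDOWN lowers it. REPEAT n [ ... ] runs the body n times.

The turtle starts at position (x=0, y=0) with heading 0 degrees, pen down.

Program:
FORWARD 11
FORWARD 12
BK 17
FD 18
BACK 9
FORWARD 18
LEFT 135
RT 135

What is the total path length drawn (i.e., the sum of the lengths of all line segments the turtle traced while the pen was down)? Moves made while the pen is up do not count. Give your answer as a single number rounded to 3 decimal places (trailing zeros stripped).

Executing turtle program step by step:
Start: pos=(0,0), heading=0, pen down
FD 11: (0,0) -> (11,0) [heading=0, draw]
FD 12: (11,0) -> (23,0) [heading=0, draw]
BK 17: (23,0) -> (6,0) [heading=0, draw]
FD 18: (6,0) -> (24,0) [heading=0, draw]
BK 9: (24,0) -> (15,0) [heading=0, draw]
FD 18: (15,0) -> (33,0) [heading=0, draw]
LT 135: heading 0 -> 135
RT 135: heading 135 -> 0
Final: pos=(33,0), heading=0, 6 segment(s) drawn

Segment lengths:
  seg 1: (0,0) -> (11,0), length = 11
  seg 2: (11,0) -> (23,0), length = 12
  seg 3: (23,0) -> (6,0), length = 17
  seg 4: (6,0) -> (24,0), length = 18
  seg 5: (24,0) -> (15,0), length = 9
  seg 6: (15,0) -> (33,0), length = 18
Total = 85

Answer: 85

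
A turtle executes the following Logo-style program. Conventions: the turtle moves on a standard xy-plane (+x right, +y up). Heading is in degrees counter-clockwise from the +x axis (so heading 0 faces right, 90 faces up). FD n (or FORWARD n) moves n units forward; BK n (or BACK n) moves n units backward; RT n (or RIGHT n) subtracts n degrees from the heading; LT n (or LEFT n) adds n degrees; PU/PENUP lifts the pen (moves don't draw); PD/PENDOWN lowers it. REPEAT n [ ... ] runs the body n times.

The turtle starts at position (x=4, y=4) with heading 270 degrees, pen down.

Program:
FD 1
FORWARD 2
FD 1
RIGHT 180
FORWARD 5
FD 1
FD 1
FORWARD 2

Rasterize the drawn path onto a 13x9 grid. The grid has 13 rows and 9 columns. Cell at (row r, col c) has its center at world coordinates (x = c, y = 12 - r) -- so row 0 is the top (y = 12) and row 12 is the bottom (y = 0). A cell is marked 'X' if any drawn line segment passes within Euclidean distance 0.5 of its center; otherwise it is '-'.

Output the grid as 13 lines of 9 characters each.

Answer: ---------
---------
---------
----X----
----X----
----X----
----X----
----X----
----X----
----X----
----X----
----X----
----X----

Derivation:
Segment 0: (4,4) -> (4,3)
Segment 1: (4,3) -> (4,1)
Segment 2: (4,1) -> (4,0)
Segment 3: (4,0) -> (4,5)
Segment 4: (4,5) -> (4,6)
Segment 5: (4,6) -> (4,7)
Segment 6: (4,7) -> (4,9)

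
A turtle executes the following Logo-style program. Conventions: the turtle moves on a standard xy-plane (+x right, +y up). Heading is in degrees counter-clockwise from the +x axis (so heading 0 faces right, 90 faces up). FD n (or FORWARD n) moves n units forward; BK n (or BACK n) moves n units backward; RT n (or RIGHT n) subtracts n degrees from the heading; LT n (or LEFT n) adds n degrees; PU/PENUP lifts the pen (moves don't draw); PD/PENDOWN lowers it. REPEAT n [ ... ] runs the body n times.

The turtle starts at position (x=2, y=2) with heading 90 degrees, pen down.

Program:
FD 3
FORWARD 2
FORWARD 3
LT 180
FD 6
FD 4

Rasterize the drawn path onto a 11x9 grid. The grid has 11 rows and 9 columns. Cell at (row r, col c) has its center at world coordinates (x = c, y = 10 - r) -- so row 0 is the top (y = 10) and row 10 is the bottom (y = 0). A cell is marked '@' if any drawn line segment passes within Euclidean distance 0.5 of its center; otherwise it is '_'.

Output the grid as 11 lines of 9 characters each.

Segment 0: (2,2) -> (2,5)
Segment 1: (2,5) -> (2,7)
Segment 2: (2,7) -> (2,10)
Segment 3: (2,10) -> (2,4)
Segment 4: (2,4) -> (2,0)

Answer: __@______
__@______
__@______
__@______
__@______
__@______
__@______
__@______
__@______
__@______
__@______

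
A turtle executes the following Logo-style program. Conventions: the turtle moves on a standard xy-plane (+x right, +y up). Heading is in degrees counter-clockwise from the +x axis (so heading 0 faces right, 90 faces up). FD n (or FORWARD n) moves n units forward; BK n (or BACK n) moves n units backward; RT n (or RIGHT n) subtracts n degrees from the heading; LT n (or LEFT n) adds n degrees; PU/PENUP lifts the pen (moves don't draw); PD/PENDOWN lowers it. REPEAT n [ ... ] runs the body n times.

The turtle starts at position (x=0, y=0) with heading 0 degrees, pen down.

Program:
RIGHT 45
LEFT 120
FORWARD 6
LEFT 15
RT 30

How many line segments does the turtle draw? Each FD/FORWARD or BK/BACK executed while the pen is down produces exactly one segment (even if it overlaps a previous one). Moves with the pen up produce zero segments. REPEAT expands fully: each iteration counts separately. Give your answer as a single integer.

Executing turtle program step by step:
Start: pos=(0,0), heading=0, pen down
RT 45: heading 0 -> 315
LT 120: heading 315 -> 75
FD 6: (0,0) -> (1.553,5.796) [heading=75, draw]
LT 15: heading 75 -> 90
RT 30: heading 90 -> 60
Final: pos=(1.553,5.796), heading=60, 1 segment(s) drawn
Segments drawn: 1

Answer: 1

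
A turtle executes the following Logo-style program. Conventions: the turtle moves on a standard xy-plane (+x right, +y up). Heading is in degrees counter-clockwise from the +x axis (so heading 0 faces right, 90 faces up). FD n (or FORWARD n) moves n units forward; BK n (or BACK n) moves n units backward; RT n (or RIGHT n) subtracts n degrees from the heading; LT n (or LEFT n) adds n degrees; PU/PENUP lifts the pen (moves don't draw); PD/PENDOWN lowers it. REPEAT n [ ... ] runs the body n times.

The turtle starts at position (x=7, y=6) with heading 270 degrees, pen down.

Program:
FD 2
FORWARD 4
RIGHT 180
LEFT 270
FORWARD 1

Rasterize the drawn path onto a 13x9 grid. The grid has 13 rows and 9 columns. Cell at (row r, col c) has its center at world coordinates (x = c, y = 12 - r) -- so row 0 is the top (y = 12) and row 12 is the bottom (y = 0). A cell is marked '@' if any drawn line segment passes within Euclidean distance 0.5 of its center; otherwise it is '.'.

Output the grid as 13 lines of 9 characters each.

Segment 0: (7,6) -> (7,4)
Segment 1: (7,4) -> (7,0)
Segment 2: (7,0) -> (8,-0)

Answer: .........
.........
.........
.........
.........
.........
.......@.
.......@.
.......@.
.......@.
.......@.
.......@.
.......@@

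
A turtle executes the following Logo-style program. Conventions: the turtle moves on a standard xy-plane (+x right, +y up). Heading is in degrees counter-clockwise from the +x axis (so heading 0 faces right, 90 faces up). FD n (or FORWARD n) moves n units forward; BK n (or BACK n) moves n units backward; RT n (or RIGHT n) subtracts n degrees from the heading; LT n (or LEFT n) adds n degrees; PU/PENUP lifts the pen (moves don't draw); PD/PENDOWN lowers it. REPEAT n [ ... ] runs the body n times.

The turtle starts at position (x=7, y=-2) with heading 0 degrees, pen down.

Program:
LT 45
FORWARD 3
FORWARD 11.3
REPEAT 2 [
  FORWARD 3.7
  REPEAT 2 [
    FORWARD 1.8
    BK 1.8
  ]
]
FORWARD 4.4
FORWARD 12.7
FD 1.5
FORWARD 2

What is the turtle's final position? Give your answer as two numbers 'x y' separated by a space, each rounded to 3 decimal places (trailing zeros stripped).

Answer: 36.911 27.911

Derivation:
Executing turtle program step by step:
Start: pos=(7,-2), heading=0, pen down
LT 45: heading 0 -> 45
FD 3: (7,-2) -> (9.121,0.121) [heading=45, draw]
FD 11.3: (9.121,0.121) -> (17.112,8.112) [heading=45, draw]
REPEAT 2 [
  -- iteration 1/2 --
  FD 3.7: (17.112,8.112) -> (19.728,10.728) [heading=45, draw]
  REPEAT 2 [
    -- iteration 1/2 --
    FD 1.8: (19.728,10.728) -> (21.001,12.001) [heading=45, draw]
    BK 1.8: (21.001,12.001) -> (19.728,10.728) [heading=45, draw]
    -- iteration 2/2 --
    FD 1.8: (19.728,10.728) -> (21.001,12.001) [heading=45, draw]
    BK 1.8: (21.001,12.001) -> (19.728,10.728) [heading=45, draw]
  ]
  -- iteration 2/2 --
  FD 3.7: (19.728,10.728) -> (22.344,13.344) [heading=45, draw]
  REPEAT 2 [
    -- iteration 1/2 --
    FD 1.8: (22.344,13.344) -> (23.617,14.617) [heading=45, draw]
    BK 1.8: (23.617,14.617) -> (22.344,13.344) [heading=45, draw]
    -- iteration 2/2 --
    FD 1.8: (22.344,13.344) -> (23.617,14.617) [heading=45, draw]
    BK 1.8: (23.617,14.617) -> (22.344,13.344) [heading=45, draw]
  ]
]
FD 4.4: (22.344,13.344) -> (25.455,16.455) [heading=45, draw]
FD 12.7: (25.455,16.455) -> (34.436,25.436) [heading=45, draw]
FD 1.5: (34.436,25.436) -> (35.496,26.496) [heading=45, draw]
FD 2: (35.496,26.496) -> (36.911,27.911) [heading=45, draw]
Final: pos=(36.911,27.911), heading=45, 16 segment(s) drawn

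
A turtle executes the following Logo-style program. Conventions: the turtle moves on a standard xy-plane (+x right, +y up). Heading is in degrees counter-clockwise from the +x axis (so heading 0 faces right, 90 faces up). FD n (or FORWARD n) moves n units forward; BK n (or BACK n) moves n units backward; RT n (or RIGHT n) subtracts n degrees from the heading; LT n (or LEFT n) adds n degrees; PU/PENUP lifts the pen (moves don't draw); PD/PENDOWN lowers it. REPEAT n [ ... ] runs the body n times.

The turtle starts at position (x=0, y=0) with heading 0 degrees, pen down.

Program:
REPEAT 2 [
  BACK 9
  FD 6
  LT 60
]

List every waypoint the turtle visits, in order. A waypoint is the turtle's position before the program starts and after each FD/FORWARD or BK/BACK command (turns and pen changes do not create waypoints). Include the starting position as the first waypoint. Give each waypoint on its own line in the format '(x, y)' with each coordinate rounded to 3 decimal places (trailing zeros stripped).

Answer: (0, 0)
(-9, 0)
(-3, 0)
(-7.5, -7.794)
(-4.5, -2.598)

Derivation:
Executing turtle program step by step:
Start: pos=(0,0), heading=0, pen down
REPEAT 2 [
  -- iteration 1/2 --
  BK 9: (0,0) -> (-9,0) [heading=0, draw]
  FD 6: (-9,0) -> (-3,0) [heading=0, draw]
  LT 60: heading 0 -> 60
  -- iteration 2/2 --
  BK 9: (-3,0) -> (-7.5,-7.794) [heading=60, draw]
  FD 6: (-7.5,-7.794) -> (-4.5,-2.598) [heading=60, draw]
  LT 60: heading 60 -> 120
]
Final: pos=(-4.5,-2.598), heading=120, 4 segment(s) drawn
Waypoints (5 total):
(0, 0)
(-9, 0)
(-3, 0)
(-7.5, -7.794)
(-4.5, -2.598)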